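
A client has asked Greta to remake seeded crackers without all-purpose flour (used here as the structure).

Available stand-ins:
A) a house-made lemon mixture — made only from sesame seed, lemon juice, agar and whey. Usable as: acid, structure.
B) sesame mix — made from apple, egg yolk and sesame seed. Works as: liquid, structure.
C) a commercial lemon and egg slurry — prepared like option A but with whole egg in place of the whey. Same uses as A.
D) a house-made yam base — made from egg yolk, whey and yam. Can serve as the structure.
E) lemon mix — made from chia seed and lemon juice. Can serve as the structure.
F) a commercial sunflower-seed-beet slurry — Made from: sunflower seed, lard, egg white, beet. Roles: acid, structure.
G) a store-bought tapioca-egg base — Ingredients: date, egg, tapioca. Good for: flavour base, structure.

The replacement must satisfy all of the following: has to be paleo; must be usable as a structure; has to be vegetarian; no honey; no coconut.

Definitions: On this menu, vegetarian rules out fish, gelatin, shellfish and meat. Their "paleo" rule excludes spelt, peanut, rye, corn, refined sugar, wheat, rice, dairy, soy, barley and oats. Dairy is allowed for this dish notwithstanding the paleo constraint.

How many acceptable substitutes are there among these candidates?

A: dairy is permitted under the paleo carve-out; nothing else excluded — keep
B: no coconut, paleo — keep
C: whole egg and sesame seed etc. — none of it excluded — valid
D: dairy is permitted under the paleo carve-out; nothing else excluded — keep
E: works as a structure, vegetarian, no honey — keep
F: has lard, so not vegetarian — reject
G: only egg, date and tapioca; none excluded — valid

6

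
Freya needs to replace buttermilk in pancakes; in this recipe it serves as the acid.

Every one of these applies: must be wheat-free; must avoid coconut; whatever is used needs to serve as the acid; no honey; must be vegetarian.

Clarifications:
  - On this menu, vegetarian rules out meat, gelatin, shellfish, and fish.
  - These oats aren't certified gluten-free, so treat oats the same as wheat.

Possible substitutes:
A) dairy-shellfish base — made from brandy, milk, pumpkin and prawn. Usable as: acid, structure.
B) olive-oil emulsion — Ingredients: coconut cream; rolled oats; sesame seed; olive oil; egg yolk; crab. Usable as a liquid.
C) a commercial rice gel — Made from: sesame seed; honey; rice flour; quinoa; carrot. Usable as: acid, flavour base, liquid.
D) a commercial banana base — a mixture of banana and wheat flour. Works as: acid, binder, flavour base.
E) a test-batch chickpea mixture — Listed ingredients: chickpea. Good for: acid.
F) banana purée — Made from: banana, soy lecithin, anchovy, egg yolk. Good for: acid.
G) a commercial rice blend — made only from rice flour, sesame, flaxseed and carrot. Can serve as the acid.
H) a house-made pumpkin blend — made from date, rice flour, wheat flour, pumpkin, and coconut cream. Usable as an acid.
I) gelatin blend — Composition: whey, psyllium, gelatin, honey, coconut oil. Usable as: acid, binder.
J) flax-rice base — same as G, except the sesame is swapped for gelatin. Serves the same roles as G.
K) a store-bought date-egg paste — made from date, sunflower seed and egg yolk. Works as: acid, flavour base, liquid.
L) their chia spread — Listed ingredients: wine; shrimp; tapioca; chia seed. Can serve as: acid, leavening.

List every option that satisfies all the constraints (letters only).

E, G, K

A: has prawn, so not vegetarian — no
B: not usable as an acid; has crab, so not vegetarian (and 2 more) — out
C: has honey, so not honey-free — out
D: has wheat flour, so not wheat-free — reject
E: all constraints satisfied — valid
F: has anchovy, so not vegetarian — reject
G: wheat-free, no coconut — valid
H: has coconut cream, so not coconut-free; has wheat flour, so not wheat-free — out
I: has gelatin, so not vegetarian; has coconut oil, so not coconut-free (and 1 more) — reject
J: has gelatin, so not vegetarian — out
K: works as an acid, vegetarian, no coconut — keep
L: has shrimp, so not vegetarian — reject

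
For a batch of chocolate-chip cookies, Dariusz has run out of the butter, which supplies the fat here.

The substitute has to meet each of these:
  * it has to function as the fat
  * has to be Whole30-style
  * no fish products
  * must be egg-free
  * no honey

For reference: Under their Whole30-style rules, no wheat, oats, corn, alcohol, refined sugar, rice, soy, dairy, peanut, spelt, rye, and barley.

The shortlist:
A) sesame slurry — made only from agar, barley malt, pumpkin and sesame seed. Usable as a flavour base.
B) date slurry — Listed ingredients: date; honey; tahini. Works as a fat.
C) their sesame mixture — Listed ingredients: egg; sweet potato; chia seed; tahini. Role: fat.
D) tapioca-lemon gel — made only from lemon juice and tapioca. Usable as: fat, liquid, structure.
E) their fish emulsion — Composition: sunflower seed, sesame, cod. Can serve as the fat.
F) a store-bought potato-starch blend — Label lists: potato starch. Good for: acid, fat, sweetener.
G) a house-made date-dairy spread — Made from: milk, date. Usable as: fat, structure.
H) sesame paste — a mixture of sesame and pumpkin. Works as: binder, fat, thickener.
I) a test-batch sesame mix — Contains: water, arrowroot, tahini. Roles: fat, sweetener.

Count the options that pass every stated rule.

4

A: not usable as a fat; has barley malt, so not Whole30-style — reject
B: has honey, so not honey-free — reject
C: has egg, so not egg-free — reject
D: only tapioca and lemon juice; none excluded — keep
E: has cod, so not fish-free — reject
F: no fish, Whole30-style — keep
G: has milk, so not Whole30-style — no
H: no fish, no honey — OK
I: only tahini, water and arrowroot; none excluded — OK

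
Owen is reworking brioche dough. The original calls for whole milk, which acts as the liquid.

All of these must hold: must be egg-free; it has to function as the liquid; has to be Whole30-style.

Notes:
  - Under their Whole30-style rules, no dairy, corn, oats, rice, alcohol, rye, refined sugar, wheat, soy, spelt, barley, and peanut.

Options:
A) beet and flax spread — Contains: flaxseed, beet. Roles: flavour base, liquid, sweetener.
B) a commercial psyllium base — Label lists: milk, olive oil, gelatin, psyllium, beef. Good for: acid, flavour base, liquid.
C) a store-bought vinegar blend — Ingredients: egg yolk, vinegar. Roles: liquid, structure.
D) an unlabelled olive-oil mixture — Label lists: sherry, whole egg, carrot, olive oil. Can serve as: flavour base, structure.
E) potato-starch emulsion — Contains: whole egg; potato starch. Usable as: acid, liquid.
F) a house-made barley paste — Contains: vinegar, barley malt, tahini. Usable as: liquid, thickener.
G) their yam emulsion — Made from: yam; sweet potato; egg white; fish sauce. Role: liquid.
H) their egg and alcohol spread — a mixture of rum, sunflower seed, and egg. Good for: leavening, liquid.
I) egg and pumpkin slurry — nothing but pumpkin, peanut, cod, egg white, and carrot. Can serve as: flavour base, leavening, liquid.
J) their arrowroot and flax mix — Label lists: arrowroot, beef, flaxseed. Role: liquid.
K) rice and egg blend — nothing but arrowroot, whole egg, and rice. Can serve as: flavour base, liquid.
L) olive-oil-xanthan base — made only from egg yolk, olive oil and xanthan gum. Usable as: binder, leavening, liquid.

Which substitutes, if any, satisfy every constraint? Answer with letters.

A: works as a liquid, Whole30-style, no egg — OK
B: has milk, so not Whole30-style — out
C: has egg yolk, so not egg-free — no
D: not usable as a liquid; has sherry, so not Whole30-style (and 1 more) — no
E: has whole egg, so not egg-free — out
F: has barley malt, so not Whole30-style — no
G: has egg white, so not egg-free — out
H: has rum, so not Whole30-style; has egg, so not egg-free — out
I: has peanut, so not Whole30-style; has egg white, so not egg-free — no
J: works as a liquid, no egg, Whole30-style — valid
K: has rice, so not Whole30-style; has whole egg, so not egg-free — out
L: has egg yolk, so not egg-free — no

A, J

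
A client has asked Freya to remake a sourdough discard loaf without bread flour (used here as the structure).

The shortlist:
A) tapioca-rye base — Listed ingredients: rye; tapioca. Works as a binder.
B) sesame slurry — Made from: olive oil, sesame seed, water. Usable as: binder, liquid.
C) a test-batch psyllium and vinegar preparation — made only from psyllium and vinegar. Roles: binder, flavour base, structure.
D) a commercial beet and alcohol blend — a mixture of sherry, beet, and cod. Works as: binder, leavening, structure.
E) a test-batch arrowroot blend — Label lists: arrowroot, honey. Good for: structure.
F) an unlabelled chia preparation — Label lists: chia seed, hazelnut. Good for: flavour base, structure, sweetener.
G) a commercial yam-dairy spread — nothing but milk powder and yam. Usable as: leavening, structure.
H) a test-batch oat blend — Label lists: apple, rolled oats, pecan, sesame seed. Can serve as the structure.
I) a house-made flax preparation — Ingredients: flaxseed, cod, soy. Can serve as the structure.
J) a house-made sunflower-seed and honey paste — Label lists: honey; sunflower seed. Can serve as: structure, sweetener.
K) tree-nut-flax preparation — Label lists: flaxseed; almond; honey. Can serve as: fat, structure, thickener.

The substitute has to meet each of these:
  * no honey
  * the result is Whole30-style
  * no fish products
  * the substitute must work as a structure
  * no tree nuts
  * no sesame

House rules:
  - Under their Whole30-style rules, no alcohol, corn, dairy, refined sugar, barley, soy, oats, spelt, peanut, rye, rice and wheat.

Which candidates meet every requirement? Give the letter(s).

C

A: not usable as a structure; has rye, so not Whole30-style — no
B: not usable as a structure; has sesame seed, so not sesame-free — no
C: only psyllium and vinegar; none excluded — keep
D: has sherry, so not Whole30-style; has cod, so not fish-free — reject
E: has honey, so not honey-free — no
F: has hazelnut, so not tree-nut-free — out
G: has milk powder, so not Whole30-style — reject
H: has rolled oats, so not Whole30-style; has sesame seed, so not sesame-free (and 1 more) — reject
I: has soy, so not Whole30-style; has cod, so not fish-free — out
J: has honey, so not honey-free — reject
K: has honey, so not honey-free; has almond, so not tree-nut-free — reject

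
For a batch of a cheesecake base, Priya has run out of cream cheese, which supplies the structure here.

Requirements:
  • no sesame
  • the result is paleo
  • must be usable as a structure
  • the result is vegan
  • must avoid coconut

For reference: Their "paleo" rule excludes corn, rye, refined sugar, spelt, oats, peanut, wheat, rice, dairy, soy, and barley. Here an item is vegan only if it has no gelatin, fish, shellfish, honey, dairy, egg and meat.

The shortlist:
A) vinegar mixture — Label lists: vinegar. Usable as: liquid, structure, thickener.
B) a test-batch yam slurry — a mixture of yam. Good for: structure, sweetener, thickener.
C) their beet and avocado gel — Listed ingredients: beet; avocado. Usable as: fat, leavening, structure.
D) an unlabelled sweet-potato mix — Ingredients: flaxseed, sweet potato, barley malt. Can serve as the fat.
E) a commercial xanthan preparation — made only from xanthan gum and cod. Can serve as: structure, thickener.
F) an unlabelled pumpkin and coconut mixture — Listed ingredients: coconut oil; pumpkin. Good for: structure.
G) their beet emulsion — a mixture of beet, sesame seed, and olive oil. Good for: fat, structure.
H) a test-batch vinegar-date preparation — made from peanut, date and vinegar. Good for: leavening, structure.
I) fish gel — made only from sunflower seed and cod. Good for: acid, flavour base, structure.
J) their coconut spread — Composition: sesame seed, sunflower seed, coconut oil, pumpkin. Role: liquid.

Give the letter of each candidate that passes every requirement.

A, B, C

A: only vinegar; none excluded — keep
B: only yam; none excluded — OK
C: nothing on the exclusion list — keep
D: not usable as a structure; has barley malt, so not paleo — out
E: has cod, so not vegan — reject
F: has coconut oil, so not coconut-free — no
G: has sesame seed, so not sesame-free — reject
H: has peanut, so not paleo — out
I: has cod, so not vegan — out
J: not usable as a structure; has coconut oil, so not coconut-free (and 1 more) — no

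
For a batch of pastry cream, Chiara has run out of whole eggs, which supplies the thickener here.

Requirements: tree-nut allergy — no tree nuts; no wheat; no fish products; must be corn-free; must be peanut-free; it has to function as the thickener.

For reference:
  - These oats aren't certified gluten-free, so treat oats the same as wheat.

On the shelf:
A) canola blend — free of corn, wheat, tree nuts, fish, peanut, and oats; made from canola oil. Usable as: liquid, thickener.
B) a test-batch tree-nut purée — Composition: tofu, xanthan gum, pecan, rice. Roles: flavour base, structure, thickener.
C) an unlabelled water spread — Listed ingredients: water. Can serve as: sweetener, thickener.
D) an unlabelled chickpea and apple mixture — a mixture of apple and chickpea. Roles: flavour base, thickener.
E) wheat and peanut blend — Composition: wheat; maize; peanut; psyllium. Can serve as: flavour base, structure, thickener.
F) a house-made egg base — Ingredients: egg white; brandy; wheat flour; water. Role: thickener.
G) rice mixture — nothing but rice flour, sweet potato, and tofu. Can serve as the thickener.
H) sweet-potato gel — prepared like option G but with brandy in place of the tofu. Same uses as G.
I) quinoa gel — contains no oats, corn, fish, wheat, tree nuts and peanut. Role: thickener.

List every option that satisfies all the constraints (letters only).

A: no peanut, no corn — valid
B: has pecan, so not tree-nut-free — reject
C: works as a thickener, no peanut, no fish — keep
D: all constraints satisfied — keep
E: has peanut, so not peanut-free; has wheat, so not wheat-free (and 1 more) — no
F: has wheat flour, so not wheat-free — reject
G: only rice flour, tofu and sweet potato; none excluded — keep
H: only brandy, rice flour, and sweet potato; none excluded — keep
I: no peanut, no tree nuts — OK

A, C, D, G, H, I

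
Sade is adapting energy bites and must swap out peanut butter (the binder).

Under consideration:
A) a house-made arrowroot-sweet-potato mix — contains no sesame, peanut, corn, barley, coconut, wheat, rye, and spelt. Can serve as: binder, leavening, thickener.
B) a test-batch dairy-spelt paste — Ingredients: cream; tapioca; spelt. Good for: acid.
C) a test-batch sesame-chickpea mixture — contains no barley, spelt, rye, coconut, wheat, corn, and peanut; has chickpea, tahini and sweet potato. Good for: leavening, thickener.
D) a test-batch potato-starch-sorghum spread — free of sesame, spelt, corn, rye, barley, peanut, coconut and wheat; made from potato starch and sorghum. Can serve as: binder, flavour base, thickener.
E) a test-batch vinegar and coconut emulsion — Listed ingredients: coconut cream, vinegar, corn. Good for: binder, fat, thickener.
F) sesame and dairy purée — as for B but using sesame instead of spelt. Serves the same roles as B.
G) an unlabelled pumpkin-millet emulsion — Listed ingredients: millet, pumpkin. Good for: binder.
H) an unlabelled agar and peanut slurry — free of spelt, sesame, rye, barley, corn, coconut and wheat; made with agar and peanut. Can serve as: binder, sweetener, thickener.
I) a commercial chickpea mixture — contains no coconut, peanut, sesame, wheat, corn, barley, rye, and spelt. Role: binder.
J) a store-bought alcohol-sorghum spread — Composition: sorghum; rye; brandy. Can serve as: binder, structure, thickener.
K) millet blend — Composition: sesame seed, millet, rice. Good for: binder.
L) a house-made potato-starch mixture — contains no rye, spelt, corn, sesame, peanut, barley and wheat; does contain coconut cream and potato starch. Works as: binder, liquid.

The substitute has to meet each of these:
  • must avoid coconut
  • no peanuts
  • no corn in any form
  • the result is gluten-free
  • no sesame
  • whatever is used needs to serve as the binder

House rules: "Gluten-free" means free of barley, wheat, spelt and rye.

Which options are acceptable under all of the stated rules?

A: no peanut, no coconut — keep
B: not usable as a binder; has spelt, so not gluten-free — reject
C: not usable as a binder; has tahini, so not sesame-free — out
D: all constraints satisfied — valid
E: has coconut cream, so not coconut-free; has corn, so not corn-free — reject
F: not usable as a binder; has sesame, so not sesame-free — no
G: only pumpkin and millet; none excluded — OK
H: has peanut, so not peanut-free — no
I: works as a binder, no peanut, no sesame — keep
J: has rye, so not gluten-free — no
K: has sesame seed, so not sesame-free — no
L: has coconut cream, so not coconut-free — no

A, D, G, I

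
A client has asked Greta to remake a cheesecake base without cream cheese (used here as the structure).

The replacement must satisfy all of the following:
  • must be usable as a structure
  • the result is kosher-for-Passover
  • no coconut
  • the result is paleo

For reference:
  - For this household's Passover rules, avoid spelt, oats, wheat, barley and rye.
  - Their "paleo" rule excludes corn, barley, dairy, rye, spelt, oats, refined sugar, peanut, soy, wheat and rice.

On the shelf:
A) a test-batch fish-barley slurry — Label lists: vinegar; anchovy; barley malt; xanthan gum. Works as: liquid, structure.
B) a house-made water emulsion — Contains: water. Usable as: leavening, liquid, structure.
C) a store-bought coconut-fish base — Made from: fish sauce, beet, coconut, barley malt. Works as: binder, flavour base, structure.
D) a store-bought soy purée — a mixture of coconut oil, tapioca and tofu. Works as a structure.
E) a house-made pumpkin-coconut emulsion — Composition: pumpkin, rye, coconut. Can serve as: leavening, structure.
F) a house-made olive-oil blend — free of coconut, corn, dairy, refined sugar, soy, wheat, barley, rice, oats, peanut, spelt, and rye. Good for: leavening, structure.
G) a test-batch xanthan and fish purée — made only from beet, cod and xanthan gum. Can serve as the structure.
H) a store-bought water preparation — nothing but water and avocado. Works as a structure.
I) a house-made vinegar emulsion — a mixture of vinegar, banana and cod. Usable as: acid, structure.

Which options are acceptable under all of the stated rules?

B, F, G, H, I

A: has barley malt, so not kosher-for-Passover; has barley malt, so not paleo — reject
B: only water; none excluded — valid
C: has barley malt, so not kosher-for-Passover; has barley malt, so not paleo (and 1 more) — no
D: has tofu, so not paleo; has coconut oil, so not coconut-free — out
E: has rye, so not kosher-for-Passover; has rye, so not paleo (and 1 more) — reject
F: kosher-for-Passover, paleo — OK
G: only cod, xanthan gum and beet; none excluded — OK
H: only water and avocado; none excluded — OK
I: only cod, vinegar and banana; none excluded — keep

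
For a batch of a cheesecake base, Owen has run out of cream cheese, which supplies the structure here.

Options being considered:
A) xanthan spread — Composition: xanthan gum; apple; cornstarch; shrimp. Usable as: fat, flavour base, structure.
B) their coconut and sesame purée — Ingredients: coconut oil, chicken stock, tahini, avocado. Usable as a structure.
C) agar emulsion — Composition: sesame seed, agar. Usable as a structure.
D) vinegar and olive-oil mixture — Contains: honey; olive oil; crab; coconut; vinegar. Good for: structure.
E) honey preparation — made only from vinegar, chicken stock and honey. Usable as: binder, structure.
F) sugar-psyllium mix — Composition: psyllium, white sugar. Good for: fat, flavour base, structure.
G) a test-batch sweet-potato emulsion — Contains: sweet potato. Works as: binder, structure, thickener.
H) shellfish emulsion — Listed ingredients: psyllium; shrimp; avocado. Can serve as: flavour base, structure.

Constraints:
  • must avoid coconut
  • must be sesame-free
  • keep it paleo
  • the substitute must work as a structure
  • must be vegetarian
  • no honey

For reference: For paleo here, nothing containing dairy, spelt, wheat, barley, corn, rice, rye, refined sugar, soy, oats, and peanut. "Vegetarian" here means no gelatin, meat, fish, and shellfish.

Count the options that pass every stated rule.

A: has cornstarch, so not paleo; has shrimp, so not vegetarian — out
B: has chicken stock, so not vegetarian; has tahini, so not sesame-free (and 1 more) — reject
C: has sesame seed, so not sesame-free — no
D: has crab, so not vegetarian; has coconut, so not coconut-free (and 1 more) — out
E: has chicken stock, so not vegetarian; has honey, so not honey-free — reject
F: has white sugar, so not paleo — out
G: only sweet potato; none excluded — keep
H: has shrimp, so not vegetarian — no

1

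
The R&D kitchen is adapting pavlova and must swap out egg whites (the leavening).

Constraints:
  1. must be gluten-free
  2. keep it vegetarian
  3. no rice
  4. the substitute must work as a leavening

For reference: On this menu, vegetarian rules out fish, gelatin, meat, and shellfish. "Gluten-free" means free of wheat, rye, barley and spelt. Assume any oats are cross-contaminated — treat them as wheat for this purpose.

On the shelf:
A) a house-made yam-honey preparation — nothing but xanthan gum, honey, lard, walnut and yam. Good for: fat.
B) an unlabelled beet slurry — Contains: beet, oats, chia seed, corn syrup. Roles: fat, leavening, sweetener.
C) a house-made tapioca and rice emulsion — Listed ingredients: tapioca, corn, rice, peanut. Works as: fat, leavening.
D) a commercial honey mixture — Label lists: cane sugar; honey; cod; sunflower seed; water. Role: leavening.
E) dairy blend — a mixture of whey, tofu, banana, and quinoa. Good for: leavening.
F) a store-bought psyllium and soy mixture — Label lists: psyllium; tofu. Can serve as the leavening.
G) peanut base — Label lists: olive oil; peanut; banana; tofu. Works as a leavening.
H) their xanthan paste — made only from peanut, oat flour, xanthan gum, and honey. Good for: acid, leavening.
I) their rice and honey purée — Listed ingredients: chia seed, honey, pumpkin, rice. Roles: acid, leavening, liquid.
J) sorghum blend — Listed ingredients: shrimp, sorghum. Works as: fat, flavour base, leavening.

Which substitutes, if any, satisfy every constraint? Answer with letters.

E, F, G

A: not usable as a leavening; has lard, so not vegetarian — no
B: has oats, so not gluten-free — no
C: has rice, so not rice-free — reject
D: has cod, so not vegetarian — out
E: whey and tofu etc. — none of it excluded — keep
F: only tofu and psyllium; none excluded — keep
G: vegetarian, gluten-free — OK
H: has oat flour, so not gluten-free — out
I: has rice, so not rice-free — no
J: has shrimp, so not vegetarian — reject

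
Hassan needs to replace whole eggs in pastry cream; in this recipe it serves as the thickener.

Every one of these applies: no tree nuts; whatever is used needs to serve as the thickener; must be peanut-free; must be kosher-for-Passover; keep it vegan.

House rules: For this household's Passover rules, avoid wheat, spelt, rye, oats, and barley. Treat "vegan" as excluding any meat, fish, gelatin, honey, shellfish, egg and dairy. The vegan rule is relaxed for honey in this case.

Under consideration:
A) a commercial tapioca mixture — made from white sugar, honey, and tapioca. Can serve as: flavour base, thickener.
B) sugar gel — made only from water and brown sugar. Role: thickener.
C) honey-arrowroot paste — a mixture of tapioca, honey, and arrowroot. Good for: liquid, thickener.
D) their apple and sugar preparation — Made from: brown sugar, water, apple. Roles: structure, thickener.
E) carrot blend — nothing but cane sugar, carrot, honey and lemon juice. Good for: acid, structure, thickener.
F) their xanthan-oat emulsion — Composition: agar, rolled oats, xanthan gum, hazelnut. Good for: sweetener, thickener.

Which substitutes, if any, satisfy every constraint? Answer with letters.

A: honey is permitted under the vegan carve-out; nothing else excluded — valid
B: no peanut, no tree nuts — keep
C: honey is permitted under the vegan carve-out; nothing else excluded — keep
D: nothing on the exclusion list — OK
E: honey is permitted under the vegan carve-out; nothing else excluded — valid
F: has rolled oats, so not kosher-for-Passover; has hazelnut, so not tree-nut-free — reject

A, B, C, D, E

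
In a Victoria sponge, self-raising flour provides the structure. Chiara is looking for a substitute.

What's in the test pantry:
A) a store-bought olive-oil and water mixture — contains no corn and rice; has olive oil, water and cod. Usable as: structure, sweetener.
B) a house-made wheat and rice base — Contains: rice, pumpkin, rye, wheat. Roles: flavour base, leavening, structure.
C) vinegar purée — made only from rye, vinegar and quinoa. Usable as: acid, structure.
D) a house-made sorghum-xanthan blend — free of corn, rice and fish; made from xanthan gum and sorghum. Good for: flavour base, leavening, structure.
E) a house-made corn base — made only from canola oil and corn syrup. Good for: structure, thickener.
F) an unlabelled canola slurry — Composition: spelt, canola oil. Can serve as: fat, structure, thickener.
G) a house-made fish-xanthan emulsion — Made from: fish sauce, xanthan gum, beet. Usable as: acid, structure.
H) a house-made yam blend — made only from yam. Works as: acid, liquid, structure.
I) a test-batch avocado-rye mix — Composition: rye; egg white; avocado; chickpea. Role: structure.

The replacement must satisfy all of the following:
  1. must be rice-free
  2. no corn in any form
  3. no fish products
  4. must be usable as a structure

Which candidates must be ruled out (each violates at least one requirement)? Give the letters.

A, B, E, G

A: has cod, so not fish-free — no
B: has rice, so not rice-free — no
C: only rye, quinoa and vinegar; none excluded — valid
D: works as a structure, no rice, no fish — valid
E: has corn syrup, so not corn-free — no
F: only spelt and canola oil; none excluded — keep
G: has fish sauce, so not fish-free — reject
H: nothing on the exclusion list — valid
I: egg white and rye etc. — none of it excluded — OK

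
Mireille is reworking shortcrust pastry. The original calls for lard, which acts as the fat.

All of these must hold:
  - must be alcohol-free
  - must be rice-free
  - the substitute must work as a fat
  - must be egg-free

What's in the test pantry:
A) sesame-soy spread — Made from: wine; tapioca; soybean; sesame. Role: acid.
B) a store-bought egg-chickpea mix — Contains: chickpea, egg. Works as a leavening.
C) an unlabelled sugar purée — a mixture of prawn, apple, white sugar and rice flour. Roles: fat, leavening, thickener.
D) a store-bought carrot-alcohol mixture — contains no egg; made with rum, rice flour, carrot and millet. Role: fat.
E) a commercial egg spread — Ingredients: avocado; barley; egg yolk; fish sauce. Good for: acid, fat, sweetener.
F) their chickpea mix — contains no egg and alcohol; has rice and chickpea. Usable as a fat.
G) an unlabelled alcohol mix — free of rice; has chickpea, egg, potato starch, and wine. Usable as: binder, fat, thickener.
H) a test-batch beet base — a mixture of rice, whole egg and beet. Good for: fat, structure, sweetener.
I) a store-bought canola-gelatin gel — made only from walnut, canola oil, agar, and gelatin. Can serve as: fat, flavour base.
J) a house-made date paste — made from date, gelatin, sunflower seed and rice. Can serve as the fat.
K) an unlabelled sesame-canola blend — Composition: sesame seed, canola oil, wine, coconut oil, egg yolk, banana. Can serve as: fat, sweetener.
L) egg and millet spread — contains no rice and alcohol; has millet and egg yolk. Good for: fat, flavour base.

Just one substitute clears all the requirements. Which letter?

I

A: not usable as a fat; has wine, so not alcohol-free — no
B: not usable as a fat; has egg, so not egg-free — no
C: has rice flour, so not rice-free — no
D: has rum, so not alcohol-free; has rice flour, so not rice-free — no
E: has egg yolk, so not egg-free — no
F: has rice, so not rice-free — out
G: has wine, so not alcohol-free; has egg, so not egg-free — out
H: has whole egg, so not egg-free; has rice, so not rice-free — reject
I: every rule checks out — valid
J: has rice, so not rice-free — out
K: has wine, so not alcohol-free; has egg yolk, so not egg-free — no
L: has egg yolk, so not egg-free — out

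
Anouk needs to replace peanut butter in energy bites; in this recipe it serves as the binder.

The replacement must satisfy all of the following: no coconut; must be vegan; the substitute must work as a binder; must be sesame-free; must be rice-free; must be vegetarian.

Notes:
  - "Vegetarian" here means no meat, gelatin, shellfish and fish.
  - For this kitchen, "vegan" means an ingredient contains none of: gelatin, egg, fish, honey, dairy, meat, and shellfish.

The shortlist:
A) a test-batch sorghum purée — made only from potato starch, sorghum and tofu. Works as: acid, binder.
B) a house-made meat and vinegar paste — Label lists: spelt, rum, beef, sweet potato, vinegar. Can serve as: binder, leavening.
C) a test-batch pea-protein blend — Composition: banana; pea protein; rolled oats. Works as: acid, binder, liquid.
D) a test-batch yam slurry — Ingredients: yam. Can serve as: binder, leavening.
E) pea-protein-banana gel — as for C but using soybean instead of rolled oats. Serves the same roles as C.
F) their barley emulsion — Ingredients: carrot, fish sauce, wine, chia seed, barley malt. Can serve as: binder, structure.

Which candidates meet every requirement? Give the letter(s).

A: only tofu, sorghum and potato starch; none excluded — valid
B: has beef, so not vegetarian; has beef, so not vegan — reject
C: vegan, no sesame — keep
D: nothing on the exclusion list — keep
E: only soybean, banana, and pea protein; none excluded — valid
F: has fish sauce, so not vegetarian; has fish sauce, so not vegan — reject

A, C, D, E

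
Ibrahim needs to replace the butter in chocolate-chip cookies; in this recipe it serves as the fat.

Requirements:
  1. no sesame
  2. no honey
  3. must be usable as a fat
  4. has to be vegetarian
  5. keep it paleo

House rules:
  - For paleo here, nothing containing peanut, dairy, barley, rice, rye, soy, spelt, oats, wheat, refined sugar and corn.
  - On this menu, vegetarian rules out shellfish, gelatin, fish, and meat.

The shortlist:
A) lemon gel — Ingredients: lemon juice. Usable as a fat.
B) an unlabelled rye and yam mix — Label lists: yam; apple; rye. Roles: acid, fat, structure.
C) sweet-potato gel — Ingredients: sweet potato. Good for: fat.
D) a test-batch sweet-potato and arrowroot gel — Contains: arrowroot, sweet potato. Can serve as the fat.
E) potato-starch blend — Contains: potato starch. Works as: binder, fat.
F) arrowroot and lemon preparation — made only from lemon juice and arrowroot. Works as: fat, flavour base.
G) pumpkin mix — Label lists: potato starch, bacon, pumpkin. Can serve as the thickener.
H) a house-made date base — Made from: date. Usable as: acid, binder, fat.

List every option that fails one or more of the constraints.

B, G

A: only lemon juice; none excluded — keep
B: has rye, so not paleo — no
C: only sweet potato; none excluded — valid
D: only sweet potato and arrowroot; none excluded — valid
E: no sesame, paleo — OK
F: only lemon juice and arrowroot; none excluded — keep
G: not usable as a fat; has bacon, so not vegetarian — out
H: only date; none excluded — valid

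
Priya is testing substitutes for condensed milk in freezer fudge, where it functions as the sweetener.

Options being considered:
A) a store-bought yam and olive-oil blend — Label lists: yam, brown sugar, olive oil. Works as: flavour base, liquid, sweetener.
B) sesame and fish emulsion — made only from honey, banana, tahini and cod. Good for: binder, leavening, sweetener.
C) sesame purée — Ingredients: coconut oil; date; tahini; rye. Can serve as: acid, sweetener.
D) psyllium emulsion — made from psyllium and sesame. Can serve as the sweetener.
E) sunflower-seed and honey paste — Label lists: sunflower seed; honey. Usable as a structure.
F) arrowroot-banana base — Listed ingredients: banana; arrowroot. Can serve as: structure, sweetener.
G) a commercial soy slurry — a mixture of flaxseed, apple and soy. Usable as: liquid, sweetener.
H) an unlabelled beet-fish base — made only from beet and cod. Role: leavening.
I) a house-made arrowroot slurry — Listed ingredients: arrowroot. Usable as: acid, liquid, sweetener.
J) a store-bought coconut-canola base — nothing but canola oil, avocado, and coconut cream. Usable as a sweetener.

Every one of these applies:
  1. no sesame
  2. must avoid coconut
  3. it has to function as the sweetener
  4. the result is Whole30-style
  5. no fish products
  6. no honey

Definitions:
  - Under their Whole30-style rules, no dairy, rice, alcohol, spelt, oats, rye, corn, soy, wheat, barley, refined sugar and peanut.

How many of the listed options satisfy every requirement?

A: has brown sugar, so not Whole30-style — no
B: has cod, so not fish-free; has tahini, so not sesame-free (and 1 more) — out
C: has rye, so not Whole30-style; has coconut oil, so not coconut-free (and 1 more) — no
D: has sesame, so not sesame-free — out
E: not usable as a sweetener; has honey, so not honey-free — no
F: only arrowroot and banana; none excluded — valid
G: has soy, so not Whole30-style — reject
H: not usable as a sweetener; has cod, so not fish-free — no
I: only arrowroot; none excluded — keep
J: has coconut cream, so not coconut-free — no

2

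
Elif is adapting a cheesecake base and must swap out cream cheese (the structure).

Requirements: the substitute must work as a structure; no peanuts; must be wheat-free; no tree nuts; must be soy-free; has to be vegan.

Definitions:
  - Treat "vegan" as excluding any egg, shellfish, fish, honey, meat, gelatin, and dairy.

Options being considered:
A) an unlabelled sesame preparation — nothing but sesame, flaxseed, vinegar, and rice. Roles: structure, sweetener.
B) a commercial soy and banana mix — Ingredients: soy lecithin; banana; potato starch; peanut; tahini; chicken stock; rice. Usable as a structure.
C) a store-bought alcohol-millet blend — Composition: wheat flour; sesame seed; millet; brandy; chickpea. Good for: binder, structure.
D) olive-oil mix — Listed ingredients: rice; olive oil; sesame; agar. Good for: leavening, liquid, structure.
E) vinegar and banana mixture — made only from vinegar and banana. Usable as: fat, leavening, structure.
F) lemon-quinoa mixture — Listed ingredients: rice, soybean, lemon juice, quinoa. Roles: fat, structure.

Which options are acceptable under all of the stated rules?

A, D, E

A: every rule checks out — valid
B: has chicken stock, so not vegan; has soy lecithin, so not soy-free (and 1 more) — no
C: has wheat flour, so not wheat-free — reject
D: rice and sesame etc. — none of it excluded — OK
E: no wheat, no tree nuts — keep
F: has soybean, so not soy-free — reject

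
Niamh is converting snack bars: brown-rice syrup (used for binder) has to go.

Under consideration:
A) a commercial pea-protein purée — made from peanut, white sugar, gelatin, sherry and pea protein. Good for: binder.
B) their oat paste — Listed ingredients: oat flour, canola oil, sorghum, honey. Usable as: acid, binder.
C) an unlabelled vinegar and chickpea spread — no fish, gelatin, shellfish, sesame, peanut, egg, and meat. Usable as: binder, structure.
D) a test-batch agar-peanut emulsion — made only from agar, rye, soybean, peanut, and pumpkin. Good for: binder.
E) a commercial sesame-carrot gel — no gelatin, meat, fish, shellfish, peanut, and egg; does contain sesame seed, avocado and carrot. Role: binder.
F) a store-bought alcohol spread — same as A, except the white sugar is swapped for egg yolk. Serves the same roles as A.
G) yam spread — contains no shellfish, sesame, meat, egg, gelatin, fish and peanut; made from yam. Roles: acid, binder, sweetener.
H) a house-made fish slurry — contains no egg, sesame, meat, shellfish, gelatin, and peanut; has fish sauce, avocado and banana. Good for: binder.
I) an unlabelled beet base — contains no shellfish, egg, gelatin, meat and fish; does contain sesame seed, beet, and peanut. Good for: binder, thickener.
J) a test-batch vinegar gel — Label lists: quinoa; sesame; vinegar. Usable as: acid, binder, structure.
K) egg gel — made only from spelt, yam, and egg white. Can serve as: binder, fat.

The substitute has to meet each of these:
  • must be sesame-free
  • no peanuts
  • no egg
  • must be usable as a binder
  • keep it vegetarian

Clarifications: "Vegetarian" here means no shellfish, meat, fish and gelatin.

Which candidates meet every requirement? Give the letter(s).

A: has gelatin, so not vegetarian; has peanut, so not peanut-free — out
B: nothing on the exclusion list — valid
C: works as a binder, no peanut, no sesame — OK
D: has peanut, so not peanut-free — out
E: has sesame seed, so not sesame-free — no
F: has gelatin, so not vegetarian; has peanut, so not peanut-free (and 1 more) — no
G: vegetarian, no sesame — keep
H: has fish sauce, so not vegetarian — no
I: has peanut, so not peanut-free; has sesame seed, so not sesame-free — no
J: has sesame, so not sesame-free — reject
K: has egg white, so not egg-free — reject

B, C, G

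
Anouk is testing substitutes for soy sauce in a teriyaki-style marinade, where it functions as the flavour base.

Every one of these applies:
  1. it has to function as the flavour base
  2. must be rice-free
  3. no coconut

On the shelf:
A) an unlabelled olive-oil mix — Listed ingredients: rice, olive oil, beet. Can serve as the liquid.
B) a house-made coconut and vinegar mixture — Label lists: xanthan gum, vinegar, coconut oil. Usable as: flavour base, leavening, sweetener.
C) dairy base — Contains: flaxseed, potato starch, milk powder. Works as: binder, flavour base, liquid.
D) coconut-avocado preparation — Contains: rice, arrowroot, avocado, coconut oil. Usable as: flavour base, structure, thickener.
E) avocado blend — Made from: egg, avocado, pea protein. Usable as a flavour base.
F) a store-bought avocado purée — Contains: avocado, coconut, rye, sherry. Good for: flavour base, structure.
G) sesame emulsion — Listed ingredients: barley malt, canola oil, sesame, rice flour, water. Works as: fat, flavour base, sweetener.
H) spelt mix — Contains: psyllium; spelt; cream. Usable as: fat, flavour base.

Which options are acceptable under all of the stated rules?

A: not usable as a flavour base; has rice, so not rice-free — no
B: has coconut oil, so not coconut-free — reject
C: only milk powder, flaxseed and potato starch; none excluded — keep
D: has rice, so not rice-free; has coconut oil, so not coconut-free — reject
E: works as a flavour base, no rice, no coconut — OK
F: has coconut, so not coconut-free — no
G: has rice flour, so not rice-free — reject
H: only cream, spelt and psyllium; none excluded — OK

C, E, H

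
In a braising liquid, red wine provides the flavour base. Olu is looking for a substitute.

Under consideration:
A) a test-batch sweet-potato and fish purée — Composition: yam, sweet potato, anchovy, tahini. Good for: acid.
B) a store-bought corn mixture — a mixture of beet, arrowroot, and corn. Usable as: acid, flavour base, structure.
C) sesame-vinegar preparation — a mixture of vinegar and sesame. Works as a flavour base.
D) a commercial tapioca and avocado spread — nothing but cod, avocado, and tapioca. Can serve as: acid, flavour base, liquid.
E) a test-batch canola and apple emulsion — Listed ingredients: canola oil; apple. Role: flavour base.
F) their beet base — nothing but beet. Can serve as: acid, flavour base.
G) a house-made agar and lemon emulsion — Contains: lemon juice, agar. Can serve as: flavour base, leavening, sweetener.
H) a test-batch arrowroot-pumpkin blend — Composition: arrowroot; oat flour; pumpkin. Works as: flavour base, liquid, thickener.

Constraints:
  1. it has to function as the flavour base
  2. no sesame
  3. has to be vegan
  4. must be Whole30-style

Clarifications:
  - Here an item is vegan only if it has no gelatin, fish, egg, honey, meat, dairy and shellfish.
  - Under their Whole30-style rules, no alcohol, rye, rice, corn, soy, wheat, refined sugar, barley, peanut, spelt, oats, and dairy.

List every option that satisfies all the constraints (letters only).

A: not usable as a flavour base; has anchovy, so not vegan (and 1 more) — out
B: has corn, so not Whole30-style — no
C: has sesame, so not sesame-free — no
D: has cod, so not vegan — out
E: every rule checks out — OK
F: vegan, Whole30-style — valid
G: only agar and lemon juice; none excluded — valid
H: has oat flour, so not Whole30-style — reject

E, F, G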